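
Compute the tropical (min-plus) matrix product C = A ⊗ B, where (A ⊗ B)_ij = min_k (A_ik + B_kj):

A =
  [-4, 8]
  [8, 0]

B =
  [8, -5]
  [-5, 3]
A ⊗ B =
  [3, -9]
  [-5, 3]

Apply the min-plus product entry-by-entry:
  C[0][0] = min over k of (A[0][0] + B[0][0] = -4 + 8 = 4, A[0][1] + B[1][0] = 8 + -5 = 3) = 3 (attained at k = 1)
  C[0][1] = min over k of (A[0][0] + B[0][1] = -4 + -5 = -9, A[0][1] + B[1][1] = 8 + 3 = 11) = -9 (attained at k = 0)
  C[1][0] = min over k of (A[1][0] + B[0][0] = 8 + 8 = 16, A[1][1] + B[1][0] = 0 + -5 = -5) = -5 (attained at k = 1)
  C[1][1] = min over k of (A[1][0] + B[0][1] = 8 + -5 = 3, A[1][1] + B[1][1] = 0 + 3 = 3) = 3 (attained at k = 0)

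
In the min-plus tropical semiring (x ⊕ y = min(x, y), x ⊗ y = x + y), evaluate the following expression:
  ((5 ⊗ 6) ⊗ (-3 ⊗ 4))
((5 ⊗ 6) ⊗ (-3 ⊗ 4)) = 12

Expand innermost to outermost. Recall ⊕ takes the minimum of its arguments and ⊗ takes their sum. Working out the expression ((5 ⊗ 6) ⊗ (-3 ⊗ 4)) gives 12.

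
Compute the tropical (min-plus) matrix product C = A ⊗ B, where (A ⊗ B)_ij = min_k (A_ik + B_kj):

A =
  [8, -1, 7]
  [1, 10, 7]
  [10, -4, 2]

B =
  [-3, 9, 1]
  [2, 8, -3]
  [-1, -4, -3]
A ⊗ B =
  [1, 3, -4]
  [-2, 3, 2]
  [-2, -2, -7]

Apply the min-plus product entry-by-entry:
  C[0][0] = min over k of (A[0][0] + B[0][0] = 8 + -3 = 5, A[0][1] + B[1][0] = -1 + 2 = 1, A[0][2] + B[2][0] = 7 + -1 = 6) = 1 (attained at k = 1)
  C[0][1] = min over k of (A[0][0] + B[0][1] = 8 + 9 = 17, A[0][1] + B[1][1] = -1 + 8 = 7, A[0][2] + B[2][1] = 7 + -4 = 3) = 3 (attained at k = 2)
  C[0][2] = min over k of (A[0][0] + B[0][2] = 8 + 1 = 9, A[0][1] + B[1][2] = -1 + -3 = -4, A[0][2] + B[2][2] = 7 + -3 = 4) = -4 (attained at k = 1)
  C[1][0] = min over k of (A[1][0] + B[0][0] = 1 + -3 = -2, A[1][1] + B[1][0] = 10 + 2 = 12, A[1][2] + B[2][0] = 7 + -1 = 6) = -2 (attained at k = 0)
  C[1][1] = min over k of (A[1][0] + B[0][1] = 1 + 9 = 10, A[1][1] + B[1][1] = 10 + 8 = 18, A[1][2] + B[2][1] = 7 + -4 = 3) = 3 (attained at k = 2)
  C[1][2] = min over k of (A[1][0] + B[0][2] = 1 + 1 = 2, A[1][1] + B[1][2] = 10 + -3 = 7, A[1][2] + B[2][2] = 7 + -3 = 4) = 2 (attained at k = 0)
  C[2][0] = min over k of (A[2][0] + B[0][0] = 10 + -3 = 7, A[2][1] + B[1][0] = -4 + 2 = -2, A[2][2] + B[2][0] = 2 + -1 = 1) = -2 (attained at k = 1)
  C[2][1] = min over k of (A[2][0] + B[0][1] = 10 + 9 = 19, A[2][1] + B[1][1] = -4 + 8 = 4, A[2][2] + B[2][1] = 2 + -4 = -2) = -2 (attained at k = 2)
  C[2][2] = min over k of (A[2][0] + B[0][2] = 10 + 1 = 11, A[2][1] + B[1][2] = -4 + -3 = -7, A[2][2] + B[2][2] = 2 + -3 = -1) = -7 (attained at k = 1)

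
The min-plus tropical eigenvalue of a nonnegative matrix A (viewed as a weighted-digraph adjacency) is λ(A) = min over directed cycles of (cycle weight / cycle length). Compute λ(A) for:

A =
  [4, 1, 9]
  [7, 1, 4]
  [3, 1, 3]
λ(A) = 1

Enumerate directed cycles and compute their means (weight / length). Sample:
  cycle 0 → 0: weight = 4, length = 1, mean = 4/1 ≈ 4.000
  cycle 1 → 1: weight = 1, length = 1, mean = 1/1 ≈ 1.000
  cycle 2 → 2: weight = 3, length = 1, mean = 3/1 ≈ 3.000
  cycle 0 → 1 → 0: weight = 8, length = 2, mean = 8/2 ≈ 4.000
  cycle 0 → 2 → 0: weight = 12, length = 2, mean = 12/2 ≈ 6.000
  cycle 1 → 0 → 1: weight = 8, length = 2, mean = 8/2 ≈ 4.000
Minimum mean = 1.000, attained e.g. along the cycle 1 → 1 with weight 1 and length 1. So λ(A) = 1/1 = 1.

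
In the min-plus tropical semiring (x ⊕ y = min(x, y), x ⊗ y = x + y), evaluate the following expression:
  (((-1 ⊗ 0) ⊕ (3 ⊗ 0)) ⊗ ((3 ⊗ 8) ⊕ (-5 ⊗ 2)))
(((-1 ⊗ 0) ⊕ (3 ⊗ 0)) ⊗ ((3 ⊗ 8) ⊕ (-5 ⊗ 2))) = -4

Expand innermost to outermost. Recall ⊕ takes the minimum of its arguments and ⊗ takes their sum. Working out the expression (((-1 ⊗ 0) ⊕ (3 ⊗ 0)) ⊗ ((3 ⊗ 8) ⊕ (-5 ⊗ 2))) gives -4.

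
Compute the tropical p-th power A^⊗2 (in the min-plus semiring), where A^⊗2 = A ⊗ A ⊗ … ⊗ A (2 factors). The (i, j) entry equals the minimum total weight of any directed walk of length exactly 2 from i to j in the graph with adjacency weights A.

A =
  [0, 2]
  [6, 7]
A^⊗2 =
  [0, 2]
  [6, 8]

Each entry (A^⊗2)_ij equals the minimum over all length-2 walks i = v_0 → v_1 → … → v_2 = j of Σ_t A[v_t][v_{t+1}]. For example, for (i, j) = (0, 1) we minimise over 2 possible intermediate vertex sequences; the minimum is 2, attained along the walk 0 → 0 → 1.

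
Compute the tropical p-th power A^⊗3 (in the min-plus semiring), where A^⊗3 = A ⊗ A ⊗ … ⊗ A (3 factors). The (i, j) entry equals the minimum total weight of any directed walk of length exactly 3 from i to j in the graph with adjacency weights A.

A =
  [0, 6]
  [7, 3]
A^⊗3 =
  [0, 6]
  [7, 9]

Each entry (A^⊗3)_ij equals the minimum over all length-3 walks i = v_0 → v_1 → … → v_3 = j of Σ_t A[v_t][v_{t+1}]. For example, for (i, j) = (0, 1) we minimise over 4 possible intermediate vertex sequences; the minimum is 6, attained along the walk 0 → 0 → 0 → 1.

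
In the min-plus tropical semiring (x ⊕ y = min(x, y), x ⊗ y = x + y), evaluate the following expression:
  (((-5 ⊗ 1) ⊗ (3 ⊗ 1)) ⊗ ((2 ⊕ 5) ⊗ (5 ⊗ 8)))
(((-5 ⊗ 1) ⊗ (3 ⊗ 1)) ⊗ ((2 ⊕ 5) ⊗ (5 ⊗ 8))) = 15

Expand innermost to outermost. Recall ⊕ takes the minimum of its arguments and ⊗ takes their sum. Working out the expression (((-5 ⊗ 1) ⊗ (3 ⊗ 1)) ⊗ ((2 ⊕ 5) ⊗ (5 ⊗ 8))) gives 15.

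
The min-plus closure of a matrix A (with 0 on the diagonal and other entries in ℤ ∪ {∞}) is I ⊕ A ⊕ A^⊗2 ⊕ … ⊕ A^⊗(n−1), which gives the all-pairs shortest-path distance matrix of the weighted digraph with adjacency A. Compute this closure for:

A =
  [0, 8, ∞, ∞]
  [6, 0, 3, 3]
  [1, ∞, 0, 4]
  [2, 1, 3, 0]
Closure =
  [0, 8, 11, 11]
  [4, 0, 3, 3]
  [1, 5, 0, 4]
  [2, 1, 3, 0]

This is the Floyd-Warshall all-pairs shortest-path computation. For each intermediate vertex k = 0, 1, …, 3, update dist[i][j] ← min(dist[i][j], dist[i][k] + dist[k][j]). The final matrix gives, for each (i, j), the minimum total weight of any directed path from i to j (possibly empty when i = j).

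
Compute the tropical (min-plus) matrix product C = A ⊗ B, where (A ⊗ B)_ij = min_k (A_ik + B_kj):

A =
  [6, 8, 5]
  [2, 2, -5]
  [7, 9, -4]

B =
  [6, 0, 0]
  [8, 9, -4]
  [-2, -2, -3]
A ⊗ B =
  [3, 3, 2]
  [-7, -7, -8]
  [-6, -6, -7]

Apply the min-plus product entry-by-entry:
  C[0][0] = min over k of (A[0][0] + B[0][0] = 6 + 6 = 12, A[0][1] + B[1][0] = 8 + 8 = 16, A[0][2] + B[2][0] = 5 + -2 = 3) = 3 (attained at k = 2)
  C[0][1] = min over k of (A[0][0] + B[0][1] = 6 + 0 = 6, A[0][1] + B[1][1] = 8 + 9 = 17, A[0][2] + B[2][1] = 5 + -2 = 3) = 3 (attained at k = 2)
  C[0][2] = min over k of (A[0][0] + B[0][2] = 6 + 0 = 6, A[0][1] + B[1][2] = 8 + -4 = 4, A[0][2] + B[2][2] = 5 + -3 = 2) = 2 (attained at k = 2)
  C[1][0] = min over k of (A[1][0] + B[0][0] = 2 + 6 = 8, A[1][1] + B[1][0] = 2 + 8 = 10, A[1][2] + B[2][0] = -5 + -2 = -7) = -7 (attained at k = 2)
  C[1][1] = min over k of (A[1][0] + B[0][1] = 2 + 0 = 2, A[1][1] + B[1][1] = 2 + 9 = 11, A[1][2] + B[2][1] = -5 + -2 = -7) = -7 (attained at k = 2)
  C[1][2] = min over k of (A[1][0] + B[0][2] = 2 + 0 = 2, A[1][1] + B[1][2] = 2 + -4 = -2, A[1][2] + B[2][2] = -5 + -3 = -8) = -8 (attained at k = 2)
  C[2][0] = min over k of (A[2][0] + B[0][0] = 7 + 6 = 13, A[2][1] + B[1][0] = 9 + 8 = 17, A[2][2] + B[2][0] = -4 + -2 = -6) = -6 (attained at k = 2)
  C[2][1] = min over k of (A[2][0] + B[0][1] = 7 + 0 = 7, A[2][1] + B[1][1] = 9 + 9 = 18, A[2][2] + B[2][1] = -4 + -2 = -6) = -6 (attained at k = 2)
  C[2][2] = min over k of (A[2][0] + B[0][2] = 7 + 0 = 7, A[2][1] + B[1][2] = 9 + -4 = 5, A[2][2] + B[2][2] = -4 + -3 = -7) = -7 (attained at k = 2)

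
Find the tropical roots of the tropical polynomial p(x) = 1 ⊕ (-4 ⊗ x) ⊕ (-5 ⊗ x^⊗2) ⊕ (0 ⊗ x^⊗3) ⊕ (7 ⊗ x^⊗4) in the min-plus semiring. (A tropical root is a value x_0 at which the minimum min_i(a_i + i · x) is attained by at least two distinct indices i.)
Roots: {-7, -5, 1, 5}

Each tropical root is a break point of the lower envelope of the lines y = a_i + i · x (there are 5 lines, with slopes 0, 1, ..., 4). Only the lines that attain the minimum somewhere contribute to roots; other lines are dominated. Here the surviving (envelope) indices are i = 4, i = 3, i = 2, i = 1, i = 0.
Intersections between consecutive envelope lines give the roots: for adjacent envelope indices i < j the intersection is x = (a_i − a_j) / (j − i). Reading off the sorted break points: {-7, -5, 1, 5}.
Verification: at each break x_0, at least two indices attain the minimum of min_i(a_i + i · x_0).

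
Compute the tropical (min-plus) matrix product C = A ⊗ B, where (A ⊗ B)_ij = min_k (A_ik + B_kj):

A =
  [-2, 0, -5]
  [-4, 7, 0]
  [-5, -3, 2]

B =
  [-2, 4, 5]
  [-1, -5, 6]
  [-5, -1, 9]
A ⊗ B =
  [-10, -6, 3]
  [-6, -1, 1]
  [-7, -8, 0]

Apply the min-plus product entry-by-entry:
  C[0][0] = min over k of (A[0][0] + B[0][0] = -2 + -2 = -4, A[0][1] + B[1][0] = 0 + -1 = -1, A[0][2] + B[2][0] = -5 + -5 = -10) = -10 (attained at k = 2)
  C[0][1] = min over k of (A[0][0] + B[0][1] = -2 + 4 = 2, A[0][1] + B[1][1] = 0 + -5 = -5, A[0][2] + B[2][1] = -5 + -1 = -6) = -6 (attained at k = 2)
  C[0][2] = min over k of (A[0][0] + B[0][2] = -2 + 5 = 3, A[0][1] + B[1][2] = 0 + 6 = 6, A[0][2] + B[2][2] = -5 + 9 = 4) = 3 (attained at k = 0)
  C[1][0] = min over k of (A[1][0] + B[0][0] = -4 + -2 = -6, A[1][1] + B[1][0] = 7 + -1 = 6, A[1][2] + B[2][0] = 0 + -5 = -5) = -6 (attained at k = 0)
  C[1][1] = min over k of (A[1][0] + B[0][1] = -4 + 4 = 0, A[1][1] + B[1][1] = 7 + -5 = 2, A[1][2] + B[2][1] = 0 + -1 = -1) = -1 (attained at k = 2)
  C[1][2] = min over k of (A[1][0] + B[0][2] = -4 + 5 = 1, A[1][1] + B[1][2] = 7 + 6 = 13, A[1][2] + B[2][2] = 0 + 9 = 9) = 1 (attained at k = 0)
  C[2][0] = min over k of (A[2][0] + B[0][0] = -5 + -2 = -7, A[2][1] + B[1][0] = -3 + -1 = -4, A[2][2] + B[2][0] = 2 + -5 = -3) = -7 (attained at k = 0)
  C[2][1] = min over k of (A[2][0] + B[0][1] = -5 + 4 = -1, A[2][1] + B[1][1] = -3 + -5 = -8, A[2][2] + B[2][1] = 2 + -1 = 1) = -8 (attained at k = 1)
  C[2][2] = min over k of (A[2][0] + B[0][2] = -5 + 5 = 0, A[2][1] + B[1][2] = -3 + 6 = 3, A[2][2] + B[2][2] = 2 + 9 = 11) = 0 (attained at k = 0)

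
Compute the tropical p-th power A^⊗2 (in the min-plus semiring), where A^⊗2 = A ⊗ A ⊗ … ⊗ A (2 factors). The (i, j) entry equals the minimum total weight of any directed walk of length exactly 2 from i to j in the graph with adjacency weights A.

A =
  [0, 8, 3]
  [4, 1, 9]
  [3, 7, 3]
A^⊗2 =
  [0, 8, 3]
  [4, 2, 7]
  [3, 8, 6]

Each entry (A^⊗2)_ij equals the minimum over all length-2 walks i = v_0 → v_1 → … → v_2 = j of Σ_t A[v_t][v_{t+1}]. For example, for (i, j) = (0, 2) we minimise over 3 possible intermediate vertex sequences; the minimum is 3, attained along the walk 0 → 0 → 2.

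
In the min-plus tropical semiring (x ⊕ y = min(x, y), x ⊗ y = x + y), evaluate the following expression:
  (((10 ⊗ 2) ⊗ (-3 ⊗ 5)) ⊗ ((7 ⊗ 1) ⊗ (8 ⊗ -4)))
(((10 ⊗ 2) ⊗ (-3 ⊗ 5)) ⊗ ((7 ⊗ 1) ⊗ (8 ⊗ -4))) = 26

Expand innermost to outermost. Recall ⊕ takes the minimum of its arguments and ⊗ takes their sum. Working out the expression (((10 ⊗ 2) ⊗ (-3 ⊗ 5)) ⊗ ((7 ⊗ 1) ⊗ (8 ⊗ -4))) gives 26.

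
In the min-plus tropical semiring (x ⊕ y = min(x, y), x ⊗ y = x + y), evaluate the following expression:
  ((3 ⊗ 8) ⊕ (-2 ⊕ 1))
((3 ⊗ 8) ⊕ (-2 ⊕ 1)) = -2

Expand innermost to outermost. Recall ⊕ takes the minimum of its arguments and ⊗ takes their sum. Working out the expression ((3 ⊗ 8) ⊕ (-2 ⊕ 1)) gives -2.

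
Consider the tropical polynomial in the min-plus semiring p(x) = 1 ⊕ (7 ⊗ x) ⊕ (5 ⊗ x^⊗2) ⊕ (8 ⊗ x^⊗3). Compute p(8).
p(8) = 1

A tropical monomial a ⊗ x^⊗i evaluates to a + i · x. Evaluating each term at x = 8:
  Term 0 contributes 1 + 0 · 8 = 1
  Term 1 contributes 7 + 1 · 8 = 15
  Term 2 contributes 5 + 2 · 8 = 21
  Term 3 contributes 8 + 3 · 8 = 32
p(8) = ⊕ of these = min[1, 15, 21, 32] = 1.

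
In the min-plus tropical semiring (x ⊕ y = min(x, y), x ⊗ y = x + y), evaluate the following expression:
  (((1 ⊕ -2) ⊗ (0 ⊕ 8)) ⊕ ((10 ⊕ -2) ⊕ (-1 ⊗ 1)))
(((1 ⊕ -2) ⊗ (0 ⊕ 8)) ⊕ ((10 ⊕ -2) ⊕ (-1 ⊗ 1))) = -2

Expand innermost to outermost. Recall ⊕ takes the minimum of its arguments and ⊗ takes their sum. Working out the expression (((1 ⊕ -2) ⊗ (0 ⊕ 8)) ⊕ ((10 ⊕ -2) ⊕ (-1 ⊗ 1))) gives -2.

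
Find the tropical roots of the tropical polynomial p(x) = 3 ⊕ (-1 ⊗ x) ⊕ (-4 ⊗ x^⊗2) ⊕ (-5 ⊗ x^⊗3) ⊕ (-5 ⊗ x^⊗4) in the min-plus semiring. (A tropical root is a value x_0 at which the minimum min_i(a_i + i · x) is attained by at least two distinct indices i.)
Roots: {0, 1, 3, 4}

Each tropical root is a break point of the lower envelope of the lines y = a_i + i · x (there are 5 lines, with slopes 0, 1, ..., 4). Only the lines that attain the minimum somewhere contribute to roots; other lines are dominated. Here the surviving (envelope) indices are i = 4, i = 3, i = 2, i = 1, i = 0.
Intersections between consecutive envelope lines give the roots: for adjacent envelope indices i < j the intersection is x = (a_i − a_j) / (j − i). Reading off the sorted break points: {0, 1, 3, 4}.
Verification: at each break x_0, at least two indices attain the minimum of min_i(a_i + i · x_0).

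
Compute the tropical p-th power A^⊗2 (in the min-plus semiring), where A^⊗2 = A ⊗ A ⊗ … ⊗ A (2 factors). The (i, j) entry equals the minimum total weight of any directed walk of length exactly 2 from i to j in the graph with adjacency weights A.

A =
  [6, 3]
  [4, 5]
A^⊗2 =
  [7, 8]
  [9, 7]

Each entry (A^⊗2)_ij equals the minimum over all length-2 walks i = v_0 → v_1 → … → v_2 = j of Σ_t A[v_t][v_{t+1}]. For example, for (i, j) = (0, 1) we minimise over 2 possible intermediate vertex sequences; the minimum is 8, attained along the walk 0 → 1 → 1.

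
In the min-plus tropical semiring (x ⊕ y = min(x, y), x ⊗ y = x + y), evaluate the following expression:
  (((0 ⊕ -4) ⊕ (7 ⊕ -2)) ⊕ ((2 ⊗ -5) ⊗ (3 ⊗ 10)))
(((0 ⊕ -4) ⊕ (7 ⊕ -2)) ⊕ ((2 ⊗ -5) ⊗ (3 ⊗ 10))) = -4

Expand innermost to outermost. Recall ⊕ takes the minimum of its arguments and ⊗ takes their sum. Working out the expression (((0 ⊕ -4) ⊕ (7 ⊕ -2)) ⊕ ((2 ⊗ -5) ⊗ (3 ⊗ 10))) gives -4.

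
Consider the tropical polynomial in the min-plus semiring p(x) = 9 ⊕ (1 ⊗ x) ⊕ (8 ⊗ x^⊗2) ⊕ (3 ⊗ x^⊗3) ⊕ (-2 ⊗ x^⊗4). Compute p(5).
p(5) = 6

A tropical monomial a ⊗ x^⊗i evaluates to a + i · x. Evaluating each term at x = 5:
  Term 0 contributes 9 + 0 · 5 = 9
  Term 1 contributes 1 + 1 · 5 = 6
  Term 2 contributes 8 + 2 · 5 = 18
  Term 3 contributes 3 + 3 · 5 = 18
  Term 4 contributes -2 + 4 · 5 = 18
p(5) = ⊕ of these = min[9, 6, 18, 18, 18] = 6.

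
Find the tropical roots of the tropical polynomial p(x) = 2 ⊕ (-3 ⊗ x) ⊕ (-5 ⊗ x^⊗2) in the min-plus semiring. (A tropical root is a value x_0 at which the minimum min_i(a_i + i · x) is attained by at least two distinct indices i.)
Roots: {2, 5}

Each tropical root is a break point of the lower envelope of the lines y = a_i + i · x (there are 3 lines, with slopes 0, 1, ..., 2). Only the lines that attain the minimum somewhere contribute to roots; other lines are dominated. Here the surviving (envelope) indices are i = 2, i = 1, i = 0.
Intersections between consecutive envelope lines give the roots: for adjacent envelope indices i < j the intersection is x = (a_i − a_j) / (j − i). Reading off the sorted break points: {2, 5}.
Verification: at each break x_0, at least two indices attain the minimum of min_i(a_i + i · x_0).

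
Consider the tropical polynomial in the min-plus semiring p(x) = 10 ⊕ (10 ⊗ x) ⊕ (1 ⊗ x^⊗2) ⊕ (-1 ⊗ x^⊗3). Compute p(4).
p(4) = 9

A tropical monomial a ⊗ x^⊗i evaluates to a + i · x. Evaluating each term at x = 4:
  Term 0 contributes 10 + 0 · 4 = 10
  Term 1 contributes 10 + 1 · 4 = 14
  Term 2 contributes 1 + 2 · 4 = 9
  Term 3 contributes -1 + 3 · 4 = 11
p(4) = ⊕ of these = min[10, 14, 9, 11] = 9.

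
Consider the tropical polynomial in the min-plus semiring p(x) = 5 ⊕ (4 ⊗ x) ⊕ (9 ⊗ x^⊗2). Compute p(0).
p(0) = 4

A tropical monomial a ⊗ x^⊗i evaluates to a + i · x. Evaluating each term at x = 0:
  Term 0 contributes 5 + 0 · 0 = 5
  Term 1 contributes 4 + 1 · 0 = 4
  Term 2 contributes 9 + 2 · 0 = 9
p(0) = ⊕ of these = min[5, 4, 9] = 4.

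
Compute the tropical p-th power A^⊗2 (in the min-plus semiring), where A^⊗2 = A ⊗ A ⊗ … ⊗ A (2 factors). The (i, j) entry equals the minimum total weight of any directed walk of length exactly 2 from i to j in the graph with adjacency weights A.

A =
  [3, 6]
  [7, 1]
A^⊗2 =
  [6, 7]
  [8, 2]

Each entry (A^⊗2)_ij equals the minimum over all length-2 walks i = v_0 → v_1 → … → v_2 = j of Σ_t A[v_t][v_{t+1}]. For example, for (i, j) = (0, 1) we minimise over 2 possible intermediate vertex sequences; the minimum is 7, attained along the walk 0 → 1 → 1.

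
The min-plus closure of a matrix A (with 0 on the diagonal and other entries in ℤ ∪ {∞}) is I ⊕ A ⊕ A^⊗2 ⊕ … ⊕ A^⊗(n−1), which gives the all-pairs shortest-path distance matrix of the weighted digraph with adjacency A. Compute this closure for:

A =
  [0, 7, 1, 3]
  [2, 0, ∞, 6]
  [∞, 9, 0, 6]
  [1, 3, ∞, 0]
Closure =
  [0, 6, 1, 3]
  [2, 0, 3, 5]
  [7, 9, 0, 6]
  [1, 3, 2, 0]

This is the Floyd-Warshall all-pairs shortest-path computation. For each intermediate vertex k = 0, 1, …, 3, update dist[i][j] ← min(dist[i][j], dist[i][k] + dist[k][j]). The final matrix gives, for each (i, j), the minimum total weight of any directed path from i to j (possibly empty when i = j).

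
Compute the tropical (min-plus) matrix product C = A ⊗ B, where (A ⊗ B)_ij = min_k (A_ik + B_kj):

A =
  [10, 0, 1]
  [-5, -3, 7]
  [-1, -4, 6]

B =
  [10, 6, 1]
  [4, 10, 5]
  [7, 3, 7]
A ⊗ B =
  [4, 4, 5]
  [1, 1, -4]
  [0, 5, 0]

Apply the min-plus product entry-by-entry:
  C[0][0] = min over k of (A[0][0] + B[0][0] = 10 + 10 = 20, A[0][1] + B[1][0] = 0 + 4 = 4, A[0][2] + B[2][0] = 1 + 7 = 8) = 4 (attained at k = 1)
  C[0][1] = min over k of (A[0][0] + B[0][1] = 10 + 6 = 16, A[0][1] + B[1][1] = 0 + 10 = 10, A[0][2] + B[2][1] = 1 + 3 = 4) = 4 (attained at k = 2)
  C[0][2] = min over k of (A[0][0] + B[0][2] = 10 + 1 = 11, A[0][1] + B[1][2] = 0 + 5 = 5, A[0][2] + B[2][2] = 1 + 7 = 8) = 5 (attained at k = 1)
  C[1][0] = min over k of (A[1][0] + B[0][0] = -5 + 10 = 5, A[1][1] + B[1][0] = -3 + 4 = 1, A[1][2] + B[2][0] = 7 + 7 = 14) = 1 (attained at k = 1)
  C[1][1] = min over k of (A[1][0] + B[0][1] = -5 + 6 = 1, A[1][1] + B[1][1] = -3 + 10 = 7, A[1][2] + B[2][1] = 7 + 3 = 10) = 1 (attained at k = 0)
  C[1][2] = min over k of (A[1][0] + B[0][2] = -5 + 1 = -4, A[1][1] + B[1][2] = -3 + 5 = 2, A[1][2] + B[2][2] = 7 + 7 = 14) = -4 (attained at k = 0)
  C[2][0] = min over k of (A[2][0] + B[0][0] = -1 + 10 = 9, A[2][1] + B[1][0] = -4 + 4 = 0, A[2][2] + B[2][0] = 6 + 7 = 13) = 0 (attained at k = 1)
  C[2][1] = min over k of (A[2][0] + B[0][1] = -1 + 6 = 5, A[2][1] + B[1][1] = -4 + 10 = 6, A[2][2] + B[2][1] = 6 + 3 = 9) = 5 (attained at k = 0)
  C[2][2] = min over k of (A[2][0] + B[0][2] = -1 + 1 = 0, A[2][1] + B[1][2] = -4 + 5 = 1, A[2][2] + B[2][2] = 6 + 7 = 13) = 0 (attained at k = 0)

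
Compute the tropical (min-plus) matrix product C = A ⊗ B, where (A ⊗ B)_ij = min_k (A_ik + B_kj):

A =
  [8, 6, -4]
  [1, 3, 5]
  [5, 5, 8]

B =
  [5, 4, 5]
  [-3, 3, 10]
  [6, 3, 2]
A ⊗ B =
  [2, -1, -2]
  [0, 5, 6]
  [2, 8, 10]

Apply the min-plus product entry-by-entry:
  C[0][0] = min over k of (A[0][0] + B[0][0] = 8 + 5 = 13, A[0][1] + B[1][0] = 6 + -3 = 3, A[0][2] + B[2][0] = -4 + 6 = 2) = 2 (attained at k = 2)
  C[0][1] = min over k of (A[0][0] + B[0][1] = 8 + 4 = 12, A[0][1] + B[1][1] = 6 + 3 = 9, A[0][2] + B[2][1] = -4 + 3 = -1) = -1 (attained at k = 2)
  C[0][2] = min over k of (A[0][0] + B[0][2] = 8 + 5 = 13, A[0][1] + B[1][2] = 6 + 10 = 16, A[0][2] + B[2][2] = -4 + 2 = -2) = -2 (attained at k = 2)
  C[1][0] = min over k of (A[1][0] + B[0][0] = 1 + 5 = 6, A[1][1] + B[1][0] = 3 + -3 = 0, A[1][2] + B[2][0] = 5 + 6 = 11) = 0 (attained at k = 1)
  C[1][1] = min over k of (A[1][0] + B[0][1] = 1 + 4 = 5, A[1][1] + B[1][1] = 3 + 3 = 6, A[1][2] + B[2][1] = 5 + 3 = 8) = 5 (attained at k = 0)
  C[1][2] = min over k of (A[1][0] + B[0][2] = 1 + 5 = 6, A[1][1] + B[1][2] = 3 + 10 = 13, A[1][2] + B[2][2] = 5 + 2 = 7) = 6 (attained at k = 0)
  C[2][0] = min over k of (A[2][0] + B[0][0] = 5 + 5 = 10, A[2][1] + B[1][0] = 5 + -3 = 2, A[2][2] + B[2][0] = 8 + 6 = 14) = 2 (attained at k = 1)
  C[2][1] = min over k of (A[2][0] + B[0][1] = 5 + 4 = 9, A[2][1] + B[1][1] = 5 + 3 = 8, A[2][2] + B[2][1] = 8 + 3 = 11) = 8 (attained at k = 1)
  C[2][2] = min over k of (A[2][0] + B[0][2] = 5 + 5 = 10, A[2][1] + B[1][2] = 5 + 10 = 15, A[2][2] + B[2][2] = 8 + 2 = 10) = 10 (attained at k = 0)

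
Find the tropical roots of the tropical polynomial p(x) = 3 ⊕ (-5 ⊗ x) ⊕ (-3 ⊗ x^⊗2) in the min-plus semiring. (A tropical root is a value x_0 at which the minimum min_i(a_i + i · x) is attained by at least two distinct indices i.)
Roots: {-2, 8}

Each tropical root is a break point of the lower envelope of the lines y = a_i + i · x (there are 3 lines, with slopes 0, 1, ..., 2). Only the lines that attain the minimum somewhere contribute to roots; other lines are dominated. Here the surviving (envelope) indices are i = 2, i = 1, i = 0.
Intersections between consecutive envelope lines give the roots: for adjacent envelope indices i < j the intersection is x = (a_i − a_j) / (j − i). Reading off the sorted break points: {-2, 8}.
Verification: at each break x_0, at least two indices attain the minimum of min_i(a_i + i · x_0).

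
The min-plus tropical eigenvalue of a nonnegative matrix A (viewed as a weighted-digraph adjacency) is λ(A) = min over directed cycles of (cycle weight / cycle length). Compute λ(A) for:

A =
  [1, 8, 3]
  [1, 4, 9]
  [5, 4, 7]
λ(A) = 1

Enumerate directed cycles and compute their means (weight / length). Sample:
  cycle 0 → 0: weight = 1, length = 1, mean = 1/1 ≈ 1.000
  cycle 1 → 1: weight = 4, length = 1, mean = 4/1 ≈ 4.000
  cycle 2 → 2: weight = 7, length = 1, mean = 7/1 ≈ 7.000
  cycle 0 → 1 → 0: weight = 9, length = 2, mean = 9/2 ≈ 4.500
  cycle 0 → 2 → 0: weight = 8, length = 2, mean = 8/2 ≈ 4.000
  cycle 1 → 0 → 1: weight = 9, length = 2, mean = 9/2 ≈ 4.500
Minimum mean = 1.000, attained e.g. along the cycle 0 → 0 with weight 1 and length 1. So λ(A) = 1/1 = 1.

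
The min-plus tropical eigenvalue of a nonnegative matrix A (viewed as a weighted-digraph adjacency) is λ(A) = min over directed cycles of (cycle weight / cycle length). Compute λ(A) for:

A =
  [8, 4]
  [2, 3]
λ(A) = 3

Enumerate directed cycles and compute their means (weight / length). Sample:
  cycle 0 → 0: weight = 8, length = 1, mean = 8/1 ≈ 8.000
  cycle 1 → 1: weight = 3, length = 1, mean = 3/1 ≈ 3.000
  cycle 0 → 1 → 0: weight = 6, length = 2, mean = 6/2 ≈ 3.000
  cycle 1 → 0 → 1: weight = 6, length = 2, mean = 6/2 ≈ 3.000
Minimum mean = 3.000, attained e.g. along the cycle 1 → 1 with weight 3 and length 1. So λ(A) = 3/1 = 3.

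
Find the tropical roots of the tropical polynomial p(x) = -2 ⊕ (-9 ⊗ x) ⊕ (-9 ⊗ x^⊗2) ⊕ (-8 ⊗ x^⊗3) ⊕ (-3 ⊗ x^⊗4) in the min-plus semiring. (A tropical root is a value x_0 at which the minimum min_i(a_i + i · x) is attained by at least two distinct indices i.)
Roots: {-5, -1, 0, 7}

Each tropical root is a break point of the lower envelope of the lines y = a_i + i · x (there are 5 lines, with slopes 0, 1, ..., 4). Only the lines that attain the minimum somewhere contribute to roots; other lines are dominated. Here the surviving (envelope) indices are i = 4, i = 3, i = 2, i = 1, i = 0.
Intersections between consecutive envelope lines give the roots: for adjacent envelope indices i < j the intersection is x = (a_i − a_j) / (j − i). Reading off the sorted break points: {-5, -1, 0, 7}.
Verification: at each break x_0, at least two indices attain the minimum of min_i(a_i + i · x_0).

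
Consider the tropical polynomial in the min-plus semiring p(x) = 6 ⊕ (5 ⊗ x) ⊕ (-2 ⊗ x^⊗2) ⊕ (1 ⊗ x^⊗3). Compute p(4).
p(4) = 6

A tropical monomial a ⊗ x^⊗i evaluates to a + i · x. Evaluating each term at x = 4:
  Term 0 contributes 6 + 0 · 4 = 6
  Term 1 contributes 5 + 1 · 4 = 9
  Term 2 contributes -2 + 2 · 4 = 6
  Term 3 contributes 1 + 3 · 4 = 13
p(4) = ⊕ of these = min[6, 9, 6, 13] = 6.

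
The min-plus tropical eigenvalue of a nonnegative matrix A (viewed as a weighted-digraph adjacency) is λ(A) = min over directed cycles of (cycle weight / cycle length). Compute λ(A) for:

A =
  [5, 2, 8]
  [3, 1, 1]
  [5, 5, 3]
λ(A) = 1

Enumerate directed cycles and compute their means (weight / length). Sample:
  cycle 0 → 0: weight = 5, length = 1, mean = 5/1 ≈ 5.000
  cycle 1 → 1: weight = 1, length = 1, mean = 1/1 ≈ 1.000
  cycle 2 → 2: weight = 3, length = 1, mean = 3/1 ≈ 3.000
  cycle 0 → 1 → 0: weight = 5, length = 2, mean = 5/2 ≈ 2.500
  cycle 0 → 2 → 0: weight = 13, length = 2, mean = 13/2 ≈ 6.500
  cycle 1 → 0 → 1: weight = 5, length = 2, mean = 5/2 ≈ 2.500
Minimum mean = 1.000, attained e.g. along the cycle 1 → 1 with weight 1 and length 1. So λ(A) = 1/1 = 1.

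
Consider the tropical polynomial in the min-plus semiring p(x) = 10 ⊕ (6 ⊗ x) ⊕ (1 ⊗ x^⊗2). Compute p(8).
p(8) = 10

A tropical monomial a ⊗ x^⊗i evaluates to a + i · x. Evaluating each term at x = 8:
  Term 0 contributes 10 + 0 · 8 = 10
  Term 1 contributes 6 + 1 · 8 = 14
  Term 2 contributes 1 + 2 · 8 = 17
p(8) = ⊕ of these = min[10, 14, 17] = 10.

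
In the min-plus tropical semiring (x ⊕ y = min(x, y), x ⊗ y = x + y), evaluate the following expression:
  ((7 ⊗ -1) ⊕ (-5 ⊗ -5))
((7 ⊗ -1) ⊕ (-5 ⊗ -5)) = -10

Expand innermost to outermost. Recall ⊕ takes the minimum of its arguments and ⊗ takes their sum. Working out the expression ((7 ⊗ -1) ⊕ (-5 ⊗ -5)) gives -10.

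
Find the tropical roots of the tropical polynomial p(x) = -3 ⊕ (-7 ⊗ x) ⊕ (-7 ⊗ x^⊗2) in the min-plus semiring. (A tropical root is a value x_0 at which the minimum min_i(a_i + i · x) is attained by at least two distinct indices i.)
Roots: {0, 4}

Each tropical root is a break point of the lower envelope of the lines y = a_i + i · x (there are 3 lines, with slopes 0, 1, ..., 2). Only the lines that attain the minimum somewhere contribute to roots; other lines are dominated. Here the surviving (envelope) indices are i = 2, i = 1, i = 0.
Intersections between consecutive envelope lines give the roots: for adjacent envelope indices i < j the intersection is x = (a_i − a_j) / (j − i). Reading off the sorted break points: {0, 4}.
Verification: at each break x_0, at least two indices attain the minimum of min_i(a_i + i · x_0).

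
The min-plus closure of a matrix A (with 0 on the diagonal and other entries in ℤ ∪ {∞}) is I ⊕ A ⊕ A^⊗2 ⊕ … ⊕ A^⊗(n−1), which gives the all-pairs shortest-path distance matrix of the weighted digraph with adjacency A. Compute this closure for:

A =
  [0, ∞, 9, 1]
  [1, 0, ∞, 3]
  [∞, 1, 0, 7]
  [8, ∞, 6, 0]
Closure =
  [0, 8, 7, 1]
  [1, 0, 8, 2]
  [2, 1, 0, 3]
  [8, 7, 6, 0]

This is the Floyd-Warshall all-pairs shortest-path computation. For each intermediate vertex k = 0, 1, …, 3, update dist[i][j] ← min(dist[i][j], dist[i][k] + dist[k][j]). The final matrix gives, for each (i, j), the minimum total weight of any directed path from i to j (possibly empty when i = j).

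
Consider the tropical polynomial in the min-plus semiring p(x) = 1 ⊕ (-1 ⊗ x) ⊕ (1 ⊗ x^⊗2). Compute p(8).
p(8) = 1

A tropical monomial a ⊗ x^⊗i evaluates to a + i · x. Evaluating each term at x = 8:
  Term 0 contributes 1 + 0 · 8 = 1
  Term 1 contributes -1 + 1 · 8 = 7
  Term 2 contributes 1 + 2 · 8 = 17
p(8) = ⊕ of these = min[1, 7, 17] = 1.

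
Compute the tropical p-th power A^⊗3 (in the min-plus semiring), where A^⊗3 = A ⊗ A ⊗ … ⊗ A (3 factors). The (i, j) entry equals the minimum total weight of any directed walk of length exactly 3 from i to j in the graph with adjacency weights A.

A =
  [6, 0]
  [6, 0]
A^⊗3 =
  [6, 0]
  [6, 0]

Each entry (A^⊗3)_ij equals the minimum over all length-3 walks i = v_0 → v_1 → … → v_3 = j of Σ_t A[v_t][v_{t+1}]. For example, for (i, j) = (0, 1) we minimise over 4 possible intermediate vertex sequences; the minimum is 0, attained along the walk 0 → 1 → 1 → 1.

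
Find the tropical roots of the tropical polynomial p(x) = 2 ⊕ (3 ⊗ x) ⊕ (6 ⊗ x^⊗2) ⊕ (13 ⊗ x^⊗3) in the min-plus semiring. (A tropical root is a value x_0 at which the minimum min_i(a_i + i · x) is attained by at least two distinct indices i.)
Roots: {-7, -3, -1}

Each tropical root is a break point of the lower envelope of the lines y = a_i + i · x (there are 4 lines, with slopes 0, 1, ..., 3). Only the lines that attain the minimum somewhere contribute to roots; other lines are dominated. Here the surviving (envelope) indices are i = 3, i = 2, i = 1, i = 0.
Intersections between consecutive envelope lines give the roots: for adjacent envelope indices i < j the intersection is x = (a_i − a_j) / (j − i). Reading off the sorted break points: {-7, -3, -1}.
Verification: at each break x_0, at least two indices attain the minimum of min_i(a_i + i · x_0).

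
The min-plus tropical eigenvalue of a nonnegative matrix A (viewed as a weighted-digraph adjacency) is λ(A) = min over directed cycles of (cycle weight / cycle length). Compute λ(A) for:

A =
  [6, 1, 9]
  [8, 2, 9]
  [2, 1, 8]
λ(A) = 2

Enumerate directed cycles and compute their means (weight / length). Sample:
  cycle 0 → 0: weight = 6, length = 1, mean = 6/1 ≈ 6.000
  cycle 1 → 1: weight = 2, length = 1, mean = 2/1 ≈ 2.000
  cycle 2 → 2: weight = 8, length = 1, mean = 8/1 ≈ 8.000
  cycle 0 → 1 → 0: weight = 9, length = 2, mean = 9/2 ≈ 4.500
  cycle 0 → 2 → 0: weight = 11, length = 2, mean = 11/2 ≈ 5.500
  cycle 1 → 0 → 1: weight = 9, length = 2, mean = 9/2 ≈ 4.500
Minimum mean = 2.000, attained e.g. along the cycle 1 → 1 with weight 2 and length 1. So λ(A) = 2/1 = 2.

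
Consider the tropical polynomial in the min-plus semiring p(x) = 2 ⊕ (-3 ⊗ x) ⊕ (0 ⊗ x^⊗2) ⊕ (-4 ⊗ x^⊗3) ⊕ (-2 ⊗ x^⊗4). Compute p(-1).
p(-1) = -7

A tropical monomial a ⊗ x^⊗i evaluates to a + i · x. Evaluating each term at x = -1:
  Term 0 contributes 2 + 0 · -1 = 2
  Term 1 contributes -3 + 1 · -1 = -4
  Term 2 contributes 0 + 2 · -1 = -2
  Term 3 contributes -4 + 3 · -1 = -7
  Term 4 contributes -2 + 4 · -1 = -6
p(-1) = ⊕ of these = min[2, -4, -2, -7, -6] = -7.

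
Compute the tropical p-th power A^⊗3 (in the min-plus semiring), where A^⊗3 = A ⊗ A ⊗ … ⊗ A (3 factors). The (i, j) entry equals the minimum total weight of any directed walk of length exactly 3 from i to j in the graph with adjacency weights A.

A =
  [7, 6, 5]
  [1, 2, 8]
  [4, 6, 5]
A^⊗3 =
  [9, 10, 12]
  [5, 6, 8]
  [9, 10, 12]

Each entry (A^⊗3)_ij equals the minimum over all length-3 walks i = v_0 → v_1 → … → v_3 = j of Σ_t A[v_t][v_{t+1}]. For example, for (i, j) = (0, 2) we minimise over 9 possible intermediate vertex sequences; the minimum is 12, attained along the walk 0 → 1 → 0 → 2.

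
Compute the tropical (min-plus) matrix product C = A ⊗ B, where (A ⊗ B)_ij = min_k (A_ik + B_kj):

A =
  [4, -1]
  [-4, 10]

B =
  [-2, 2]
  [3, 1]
A ⊗ B =
  [2, 0]
  [-6, -2]

Apply the min-plus product entry-by-entry:
  C[0][0] = min over k of (A[0][0] + B[0][0] = 4 + -2 = 2, A[0][1] + B[1][0] = -1 + 3 = 2) = 2 (attained at k = 0)
  C[0][1] = min over k of (A[0][0] + B[0][1] = 4 + 2 = 6, A[0][1] + B[1][1] = -1 + 1 = 0) = 0 (attained at k = 1)
  C[1][0] = min over k of (A[1][0] + B[0][0] = -4 + -2 = -6, A[1][1] + B[1][0] = 10 + 3 = 13) = -6 (attained at k = 0)
  C[1][1] = min over k of (A[1][0] + B[0][1] = -4 + 2 = -2, A[1][1] + B[1][1] = 10 + 1 = 11) = -2 (attained at k = 0)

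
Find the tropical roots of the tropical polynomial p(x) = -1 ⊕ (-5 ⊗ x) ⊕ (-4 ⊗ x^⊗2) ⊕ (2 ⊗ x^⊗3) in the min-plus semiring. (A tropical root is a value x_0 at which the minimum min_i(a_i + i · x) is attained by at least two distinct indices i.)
Roots: {-6, -1, 4}

Each tropical root is a break point of the lower envelope of the lines y = a_i + i · x (there are 4 lines, with slopes 0, 1, ..., 3). Only the lines that attain the minimum somewhere contribute to roots; other lines are dominated. Here the surviving (envelope) indices are i = 3, i = 2, i = 1, i = 0.
Intersections between consecutive envelope lines give the roots: for adjacent envelope indices i < j the intersection is x = (a_i − a_j) / (j − i). Reading off the sorted break points: {-6, -1, 4}.
Verification: at each break x_0, at least two indices attain the minimum of min_i(a_i + i · x_0).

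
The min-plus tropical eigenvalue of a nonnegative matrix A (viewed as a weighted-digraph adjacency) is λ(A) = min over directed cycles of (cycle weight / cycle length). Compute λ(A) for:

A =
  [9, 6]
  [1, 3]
λ(A) = 3

Enumerate directed cycles and compute their means (weight / length). Sample:
  cycle 0 → 0: weight = 9, length = 1, mean = 9/1 ≈ 9.000
  cycle 1 → 1: weight = 3, length = 1, mean = 3/1 ≈ 3.000
  cycle 0 → 1 → 0: weight = 7, length = 2, mean = 7/2 ≈ 3.500
  cycle 1 → 0 → 1: weight = 7, length = 2, mean = 7/2 ≈ 3.500
Minimum mean = 3.000, attained e.g. along the cycle 1 → 1 with weight 3 and length 1. So λ(A) = 3/1 = 3.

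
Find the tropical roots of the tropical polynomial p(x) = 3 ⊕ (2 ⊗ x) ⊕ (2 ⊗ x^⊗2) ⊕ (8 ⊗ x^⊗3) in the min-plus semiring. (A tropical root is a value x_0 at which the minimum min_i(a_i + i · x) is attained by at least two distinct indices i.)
Roots: {-6, 0, 1}

Each tropical root is a break point of the lower envelope of the lines y = a_i + i · x (there are 4 lines, with slopes 0, 1, ..., 3). Only the lines that attain the minimum somewhere contribute to roots; other lines are dominated. Here the surviving (envelope) indices are i = 3, i = 2, i = 1, i = 0.
Intersections between consecutive envelope lines give the roots: for adjacent envelope indices i < j the intersection is x = (a_i − a_j) / (j − i). Reading off the sorted break points: {-6, 0, 1}.
Verification: at each break x_0, at least two indices attain the minimum of min_i(a_i + i · x_0).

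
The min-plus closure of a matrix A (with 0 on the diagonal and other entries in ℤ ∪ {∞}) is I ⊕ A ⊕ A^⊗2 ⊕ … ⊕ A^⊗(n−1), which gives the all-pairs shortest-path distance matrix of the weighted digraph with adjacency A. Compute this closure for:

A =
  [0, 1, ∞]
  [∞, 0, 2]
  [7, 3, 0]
Closure =
  [0, 1, 3]
  [9, 0, 2]
  [7, 3, 0]

This is the Floyd-Warshall all-pairs shortest-path computation. For each intermediate vertex k = 0, 1, …, 2, update dist[i][j] ← min(dist[i][j], dist[i][k] + dist[k][j]). The final matrix gives, for each (i, j), the minimum total weight of any directed path from i to j (possibly empty when i = j).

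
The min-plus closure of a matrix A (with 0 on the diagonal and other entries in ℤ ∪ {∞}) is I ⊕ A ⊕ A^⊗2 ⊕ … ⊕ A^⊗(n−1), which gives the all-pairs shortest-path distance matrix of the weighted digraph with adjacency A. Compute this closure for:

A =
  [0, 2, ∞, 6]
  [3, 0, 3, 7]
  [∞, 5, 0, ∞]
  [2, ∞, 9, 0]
Closure =
  [0, 2, 5, 6]
  [3, 0, 3, 7]
  [8, 5, 0, 12]
  [2, 4, 7, 0]

This is the Floyd-Warshall all-pairs shortest-path computation. For each intermediate vertex k = 0, 1, …, 3, update dist[i][j] ← min(dist[i][j], dist[i][k] + dist[k][j]). The final matrix gives, for each (i, j), the minimum total weight of any directed path from i to j (possibly empty when i = j).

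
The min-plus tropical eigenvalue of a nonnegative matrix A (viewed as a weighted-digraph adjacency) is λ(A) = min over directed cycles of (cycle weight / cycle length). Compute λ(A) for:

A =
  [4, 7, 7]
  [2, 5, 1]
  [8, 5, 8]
λ(A) = 3

Enumerate directed cycles and compute their means (weight / length). Sample:
  cycle 0 → 0: weight = 4, length = 1, mean = 4/1 ≈ 4.000
  cycle 1 → 1: weight = 5, length = 1, mean = 5/1 ≈ 5.000
  cycle 2 → 2: weight = 8, length = 1, mean = 8/1 ≈ 8.000
  cycle 0 → 1 → 0: weight = 9, length = 2, mean = 9/2 ≈ 4.500
  cycle 0 → 2 → 0: weight = 15, length = 2, mean = 15/2 ≈ 7.500
  cycle 1 → 0 → 1: weight = 9, length = 2, mean = 9/2 ≈ 4.500
Minimum mean = 3.000, attained e.g. along the cycle 1 → 2 → 1 with weight 6 and length 2. So λ(A) = 6/2 = 3.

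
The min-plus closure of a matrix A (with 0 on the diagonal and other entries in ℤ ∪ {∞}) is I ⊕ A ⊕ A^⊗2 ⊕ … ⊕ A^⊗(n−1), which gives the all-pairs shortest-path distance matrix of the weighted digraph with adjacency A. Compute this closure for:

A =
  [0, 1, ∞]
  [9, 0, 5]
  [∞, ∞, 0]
Closure =
  [0, 1, 6]
  [9, 0, 5]
  [∞, ∞, 0]

This is the Floyd-Warshall all-pairs shortest-path computation. For each intermediate vertex k = 0, 1, …, 2, update dist[i][j] ← min(dist[i][j], dist[i][k] + dist[k][j]). The final matrix gives, for each (i, j), the minimum total weight of any directed path from i to j (possibly empty when i = j).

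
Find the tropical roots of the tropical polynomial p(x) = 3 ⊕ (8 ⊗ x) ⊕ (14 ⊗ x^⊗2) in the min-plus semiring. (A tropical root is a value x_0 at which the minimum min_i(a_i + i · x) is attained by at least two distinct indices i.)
Roots: {-6, -5}

Each tropical root is a break point of the lower envelope of the lines y = a_i + i · x (there are 3 lines, with slopes 0, 1, ..., 2). Only the lines that attain the minimum somewhere contribute to roots; other lines are dominated. Here the surviving (envelope) indices are i = 2, i = 1, i = 0.
Intersections between consecutive envelope lines give the roots: for adjacent envelope indices i < j the intersection is x = (a_i − a_j) / (j − i). Reading off the sorted break points: {-6, -5}.
Verification: at each break x_0, at least two indices attain the minimum of min_i(a_i + i · x_0).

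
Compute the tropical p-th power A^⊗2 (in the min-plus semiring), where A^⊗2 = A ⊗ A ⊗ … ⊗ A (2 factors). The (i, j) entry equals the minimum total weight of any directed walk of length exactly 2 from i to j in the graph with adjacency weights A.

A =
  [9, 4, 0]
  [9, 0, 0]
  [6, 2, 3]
A^⊗2 =
  [6, 2, 3]
  [6, 0, 0]
  [9, 2, 2]

Each entry (A^⊗2)_ij equals the minimum over all length-2 walks i = v_0 → v_1 → … → v_2 = j of Σ_t A[v_t][v_{t+1}]. For example, for (i, j) = (0, 2) we minimise over 3 possible intermediate vertex sequences; the minimum is 3, attained along the walk 0 → 2 → 2.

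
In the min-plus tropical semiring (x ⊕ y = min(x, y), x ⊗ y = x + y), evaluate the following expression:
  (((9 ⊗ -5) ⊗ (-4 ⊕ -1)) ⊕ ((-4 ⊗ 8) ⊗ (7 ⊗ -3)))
(((9 ⊗ -5) ⊗ (-4 ⊕ -1)) ⊕ ((-4 ⊗ 8) ⊗ (7 ⊗ -3))) = 0

Expand innermost to outermost. Recall ⊕ takes the minimum of its arguments and ⊗ takes their sum. Working out the expression (((9 ⊗ -5) ⊗ (-4 ⊕ -1)) ⊕ ((-4 ⊗ 8) ⊗ (7 ⊗ -3))) gives 0.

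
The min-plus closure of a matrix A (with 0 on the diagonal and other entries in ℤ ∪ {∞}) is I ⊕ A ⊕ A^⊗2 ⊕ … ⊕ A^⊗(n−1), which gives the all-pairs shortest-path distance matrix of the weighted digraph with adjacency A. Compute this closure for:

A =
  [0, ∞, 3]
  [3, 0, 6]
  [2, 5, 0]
Closure =
  [0, 8, 3]
  [3, 0, 6]
  [2, 5, 0]

This is the Floyd-Warshall all-pairs shortest-path computation. For each intermediate vertex k = 0, 1, …, 2, update dist[i][j] ← min(dist[i][j], dist[i][k] + dist[k][j]). The final matrix gives, for each (i, j), the minimum total weight of any directed path from i to j (possibly empty when i = j).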